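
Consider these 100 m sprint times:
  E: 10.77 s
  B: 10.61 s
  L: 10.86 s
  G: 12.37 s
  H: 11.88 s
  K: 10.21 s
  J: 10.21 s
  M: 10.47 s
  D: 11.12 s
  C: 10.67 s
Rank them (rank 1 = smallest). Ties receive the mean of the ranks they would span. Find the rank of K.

1.5

Sorted (ascending): 10.21, 10.21, 10.47, 10.61, 10.67, 10.77, 10.86, 11.12, 11.88, 12.37
The 2 values of 10.21 occupy positions 1–2 → average rank (1+2)/2 = 1.5.
K has value 10.21 s → rank 1.5.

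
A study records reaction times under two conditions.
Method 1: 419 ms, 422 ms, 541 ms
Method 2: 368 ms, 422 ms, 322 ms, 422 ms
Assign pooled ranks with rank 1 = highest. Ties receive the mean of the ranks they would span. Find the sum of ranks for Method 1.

9

Sorted (descending): 541, 422, 422, 422, 419, 368, 322
The 3 values of 422 occupy positions 2–4 → average rank 3.
Method 1 values → pooled ranks: 419→5, 422→3, 541→1
Rank sum = 5 + 3 + 1 = 9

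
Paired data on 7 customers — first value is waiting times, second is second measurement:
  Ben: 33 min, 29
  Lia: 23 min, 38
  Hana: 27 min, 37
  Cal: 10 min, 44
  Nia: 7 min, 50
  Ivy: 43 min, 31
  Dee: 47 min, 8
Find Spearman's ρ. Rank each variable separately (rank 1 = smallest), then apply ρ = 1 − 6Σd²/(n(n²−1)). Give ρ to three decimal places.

-0.964

Ranks of variable 1: 5, 3, 4, 2, 1, 6, 7
Ranks of variable 2: 2, 5, 4, 6, 7, 3, 1
d = r₁ − r₂: 3, -2, 0, -4, -6, 3, 6
d²: 9, 4, 0, 16, 36, 9, 36; Σd² = 110
ρ = 1 − 6·110/(7·48) = 1 − 660/336 = -0.964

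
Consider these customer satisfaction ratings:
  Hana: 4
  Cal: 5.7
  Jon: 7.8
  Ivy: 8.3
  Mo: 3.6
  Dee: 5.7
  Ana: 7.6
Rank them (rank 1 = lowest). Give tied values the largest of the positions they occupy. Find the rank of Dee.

Sorted (ascending): 3.6, 4, 5.7, 5.7, 7.6, 7.8, 8.3
The 2 values of 5.7 occupy positions 3–4 → each gets rank 4.
Dee has value 5.7 → rank 4.

4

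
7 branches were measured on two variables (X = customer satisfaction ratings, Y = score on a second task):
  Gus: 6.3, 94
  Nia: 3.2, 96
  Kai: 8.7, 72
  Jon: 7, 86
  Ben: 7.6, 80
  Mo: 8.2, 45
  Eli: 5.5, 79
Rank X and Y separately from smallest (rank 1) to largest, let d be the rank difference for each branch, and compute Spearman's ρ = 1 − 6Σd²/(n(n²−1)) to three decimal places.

Ranks of variable 1: 3, 1, 7, 4, 5, 6, 2
Ranks of variable 2: 6, 7, 2, 5, 4, 1, 3
d = r₁ − r₂: -3, -6, 5, -1, 1, 5, -1
d²: 9, 36, 25, 1, 1, 25, 1; Σd² = 98
ρ = 1 − 6·98/(7·48) = 1 − 588/336 = -0.750

-0.750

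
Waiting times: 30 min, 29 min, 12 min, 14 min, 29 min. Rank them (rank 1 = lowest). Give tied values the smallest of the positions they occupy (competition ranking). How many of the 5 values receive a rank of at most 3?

Sorted (ascending): 12, 14, 29, 29, 30
The 2 values of 29 occupy positions 3–4 → each gets rank 3.
Ranks ≤ 3: {1, 2, 3, 3} → 4 values.

4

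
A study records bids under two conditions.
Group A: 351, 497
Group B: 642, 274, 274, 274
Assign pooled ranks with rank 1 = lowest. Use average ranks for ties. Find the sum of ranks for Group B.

12

Sorted (ascending): 274, 274, 274, 351, 497, 642
The 3 values of 274 occupy positions 1–3 → average rank 2.
Group B values → pooled ranks: 642→6, 274→2, 274→2, 274→2
Rank sum = 6 + 2 + 2 + 2 = 12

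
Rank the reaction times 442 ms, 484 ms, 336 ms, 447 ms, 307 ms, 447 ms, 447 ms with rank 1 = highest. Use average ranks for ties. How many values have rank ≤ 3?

4

Sorted (descending): 484, 447, 447, 447, 442, 336, 307
The 3 values of 447 occupy positions 2–4 → average rank 3.
Ranks ≤ 3: {1, 3, 3, 3} → 4 values.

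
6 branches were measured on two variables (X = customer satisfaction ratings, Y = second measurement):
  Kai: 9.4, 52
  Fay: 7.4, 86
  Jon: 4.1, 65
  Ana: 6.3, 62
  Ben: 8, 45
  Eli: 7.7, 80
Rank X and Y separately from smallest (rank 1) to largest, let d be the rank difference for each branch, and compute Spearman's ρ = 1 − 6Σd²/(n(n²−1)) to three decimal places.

Ranks of variable 1: 6, 3, 1, 2, 5, 4
Ranks of variable 2: 2, 6, 4, 3, 1, 5
d = r₁ − r₂: 4, -3, -3, -1, 4, -1
d²: 16, 9, 9, 1, 16, 1; Σd² = 52
ρ = 1 − 6·52/(6·35) = 1 − 312/210 = -0.486

-0.486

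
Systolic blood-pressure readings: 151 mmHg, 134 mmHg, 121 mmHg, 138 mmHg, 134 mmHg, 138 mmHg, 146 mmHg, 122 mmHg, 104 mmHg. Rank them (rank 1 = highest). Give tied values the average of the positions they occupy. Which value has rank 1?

Sorted (descending): 151, 146, 138, 138, 134, 134, 122, 121, 104
The 2 values of 138 occupy positions 3–4 → average rank (3+4)/2 = 3.5.
The 2 values of 134 occupy positions 5–6 → average rank (5+6)/2 = 5.5.
Rank 1 → value 151.

151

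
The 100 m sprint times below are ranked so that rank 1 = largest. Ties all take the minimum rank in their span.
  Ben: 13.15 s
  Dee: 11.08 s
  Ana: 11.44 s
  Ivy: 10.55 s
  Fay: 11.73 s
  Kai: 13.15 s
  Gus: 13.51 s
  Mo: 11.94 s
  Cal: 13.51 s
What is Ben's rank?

Sorted (descending): 13.51, 13.51, 13.15, 13.15, 11.94, 11.73, 11.44, 11.08, 10.55
The 2 values of 13.51 occupy positions 1–2 → each gets rank 1.
The 2 values of 13.15 occupy positions 3–4 → each gets rank 3.
Ben has value 13.15 s → rank 3.

3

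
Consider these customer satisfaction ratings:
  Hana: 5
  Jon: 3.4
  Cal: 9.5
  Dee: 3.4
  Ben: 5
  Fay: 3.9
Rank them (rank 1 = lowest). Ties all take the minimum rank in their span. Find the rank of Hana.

Sorted (ascending): 3.4, 3.4, 3.9, 5, 5, 9.5
The 2 values of 3.4 occupy positions 1–2 → each gets rank 1.
The 2 values of 5 occupy positions 4–5 → each gets rank 4.
Hana has value 5 → rank 4.

4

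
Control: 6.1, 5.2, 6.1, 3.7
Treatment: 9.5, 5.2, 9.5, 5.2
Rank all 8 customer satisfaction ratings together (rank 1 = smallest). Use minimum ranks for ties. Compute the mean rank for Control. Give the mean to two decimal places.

3.25

Sorted (ascending): 3.7, 5.2, 5.2, 5.2, 6.1, 6.1, 9.5, 9.5
The 3 values of 5.2 occupy positions 2–4 → each gets rank 2.
The 2 values of 6.1 occupy positions 5–6 → each gets rank 5.
The 2 values of 9.5 occupy positions 7–8 → each gets rank 7.
Control values → pooled ranks: 6.1→5, 5.2→2, 6.1→5, 3.7→1
Mean rank = (5 + 2 + 5 + 1) / 4 = 3.25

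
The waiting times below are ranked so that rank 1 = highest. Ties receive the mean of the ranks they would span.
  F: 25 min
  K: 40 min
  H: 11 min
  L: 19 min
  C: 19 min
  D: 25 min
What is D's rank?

2.5

Sorted (descending): 40, 25, 25, 19, 19, 11
The 2 values of 25 occupy positions 2–3 → average rank (2+3)/2 = 2.5.
The 2 values of 19 occupy positions 4–5 → average rank (4+5)/2 = 4.5.
D has value 25 min → rank 2.5.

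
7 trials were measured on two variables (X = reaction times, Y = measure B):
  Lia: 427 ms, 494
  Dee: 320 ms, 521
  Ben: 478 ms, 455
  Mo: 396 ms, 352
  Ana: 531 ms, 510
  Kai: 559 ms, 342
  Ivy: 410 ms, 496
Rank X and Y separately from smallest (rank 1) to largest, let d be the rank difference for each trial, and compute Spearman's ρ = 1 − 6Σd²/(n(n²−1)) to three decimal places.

Ranks of variable 1: 4, 1, 5, 2, 6, 7, 3
Ranks of variable 2: 4, 7, 3, 2, 6, 1, 5
d = r₁ − r₂: 0, -6, 2, 0, 0, 6, -2
d²: 0, 36, 4, 0, 0, 36, 4; Σd² = 80
ρ = 1 − 6·80/(7·48) = 1 − 480/336 = -0.429

-0.429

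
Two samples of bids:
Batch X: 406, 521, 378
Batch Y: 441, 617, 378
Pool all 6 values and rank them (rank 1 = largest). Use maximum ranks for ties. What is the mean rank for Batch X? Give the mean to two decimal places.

4.00

Sorted (descending): 617, 521, 441, 406, 378, 378
The 2 values of 378 occupy positions 5–6 → each gets rank 6.
Batch X values → pooled ranks: 406→4, 521→2, 378→6
Mean rank = (4 + 2 + 6) / 3 = 4.00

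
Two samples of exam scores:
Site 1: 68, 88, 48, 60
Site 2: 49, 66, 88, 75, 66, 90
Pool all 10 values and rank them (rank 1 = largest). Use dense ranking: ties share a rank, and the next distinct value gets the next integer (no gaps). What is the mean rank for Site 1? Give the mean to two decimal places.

5.00

Sorted (descending): 90, 88, 88, 75, 68, 66, 66, 60, 49, 48
The 2 values of 88 share dense rank 2.
The 2 values of 66 share dense rank 5.
Remaining distinct values take the next consecutive integers.
Site 1 values → pooled ranks: 68→4, 88→2, 48→8, 60→6
Mean rank = (4 + 2 + 8 + 6) / 4 = 5.00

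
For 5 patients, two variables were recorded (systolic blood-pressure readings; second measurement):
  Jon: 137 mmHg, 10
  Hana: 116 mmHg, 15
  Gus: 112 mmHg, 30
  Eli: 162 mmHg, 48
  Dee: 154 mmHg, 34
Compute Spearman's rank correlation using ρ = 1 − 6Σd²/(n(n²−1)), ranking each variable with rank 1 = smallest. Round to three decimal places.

Ranks of variable 1: 3, 2, 1, 5, 4
Ranks of variable 2: 1, 2, 3, 5, 4
d = r₁ − r₂: 2, 0, -2, 0, 0
d²: 4, 0, 4, 0, 0; Σd² = 8
ρ = 1 − 6·8/(5·24) = 1 − 48/120 = 0.600

0.600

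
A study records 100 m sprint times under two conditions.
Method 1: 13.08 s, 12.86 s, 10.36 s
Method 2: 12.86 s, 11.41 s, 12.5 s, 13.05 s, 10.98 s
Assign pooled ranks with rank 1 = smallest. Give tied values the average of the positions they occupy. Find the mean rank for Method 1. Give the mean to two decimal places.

4.83

Sorted (ascending): 10.36, 10.98, 11.41, 12.5, 12.86, 12.86, 13.05, 13.08
The 2 values of 12.86 occupy positions 5–6 → average rank (5+6)/2 = 5.5.
Method 1 values → pooled ranks: 13.08→8, 12.86→5.5, 10.36→1
Mean rank = (8 + 5.5 + 1) / 3 = 4.83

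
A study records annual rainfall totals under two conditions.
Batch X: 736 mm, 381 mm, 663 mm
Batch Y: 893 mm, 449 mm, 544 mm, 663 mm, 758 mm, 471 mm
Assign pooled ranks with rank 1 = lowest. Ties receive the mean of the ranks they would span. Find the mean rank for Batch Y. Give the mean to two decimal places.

5.25

Sorted (ascending): 381, 449, 471, 544, 663, 663, 736, 758, 893
The 2 values of 663 occupy positions 5–6 → average rank (5+6)/2 = 5.5.
Batch Y values → pooled ranks: 893→9, 449→2, 544→4, 663→5.5, 758→8, 471→3
Mean rank = (9 + 2 + 4 + 5.5 + 8 + 3) / 6 = 5.25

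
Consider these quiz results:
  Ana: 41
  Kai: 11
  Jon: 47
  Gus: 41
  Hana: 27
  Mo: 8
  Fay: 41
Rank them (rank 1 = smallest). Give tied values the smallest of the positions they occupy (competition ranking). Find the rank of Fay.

Sorted (ascending): 8, 11, 27, 41, 41, 41, 47
The 3 values of 41 occupy positions 4–6 → each gets rank 4.
Fay has value 41 → rank 4.

4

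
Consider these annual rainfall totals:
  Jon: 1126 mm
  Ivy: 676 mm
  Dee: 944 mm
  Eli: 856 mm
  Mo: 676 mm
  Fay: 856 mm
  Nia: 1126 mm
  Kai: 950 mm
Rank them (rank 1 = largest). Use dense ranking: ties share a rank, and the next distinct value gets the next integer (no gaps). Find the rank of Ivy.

Sorted (descending): 1126, 1126, 950, 944, 856, 856, 676, 676
The 2 values of 1126 share dense rank 1.
The 2 values of 856 share dense rank 4.
The 2 values of 676 share dense rank 5.
Remaining distinct values take the next consecutive integers.
Ivy has value 676 mm → rank 5.

5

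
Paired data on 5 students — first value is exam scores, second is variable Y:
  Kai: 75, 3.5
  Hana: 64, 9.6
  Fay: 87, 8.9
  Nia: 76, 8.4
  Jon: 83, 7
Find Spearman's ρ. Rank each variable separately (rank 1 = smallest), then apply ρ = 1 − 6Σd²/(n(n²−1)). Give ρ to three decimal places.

Ranks of variable 1: 2, 1, 5, 3, 4
Ranks of variable 2: 1, 5, 4, 3, 2
d = r₁ − r₂: 1, -4, 1, 0, 2
d²: 1, 16, 1, 0, 4; Σd² = 22
ρ = 1 − 6·22/(5·24) = 1 − 132/120 = -0.100

-0.100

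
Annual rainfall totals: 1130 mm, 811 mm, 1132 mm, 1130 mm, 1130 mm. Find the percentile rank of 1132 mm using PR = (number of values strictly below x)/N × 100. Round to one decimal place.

80.0

N = 5.
Strictly below 1132: 4. Equal to 1132: 1.
PR = 4/5 × 100 = 80.0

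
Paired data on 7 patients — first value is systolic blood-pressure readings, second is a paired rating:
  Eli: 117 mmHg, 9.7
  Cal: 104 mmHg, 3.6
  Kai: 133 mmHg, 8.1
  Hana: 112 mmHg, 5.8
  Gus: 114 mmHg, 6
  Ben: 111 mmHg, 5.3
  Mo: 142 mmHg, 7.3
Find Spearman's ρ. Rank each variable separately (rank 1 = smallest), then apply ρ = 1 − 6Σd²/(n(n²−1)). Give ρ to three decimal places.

0.857

Ranks of variable 1: 5, 1, 6, 3, 4, 2, 7
Ranks of variable 2: 7, 1, 6, 3, 4, 2, 5
d = r₁ − r₂: -2, 0, 0, 0, 0, 0, 2
d²: 4, 0, 0, 0, 0, 0, 4; Σd² = 8
ρ = 1 − 6·8/(7·48) = 1 − 48/336 = 0.857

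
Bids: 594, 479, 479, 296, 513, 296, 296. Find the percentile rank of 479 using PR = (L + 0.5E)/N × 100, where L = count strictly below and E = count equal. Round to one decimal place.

N = 7.
Strictly below 479: 3. Equal to 479: 2.
PR = (3 + 0.5·2)/7 × 100 = 57.1

57.1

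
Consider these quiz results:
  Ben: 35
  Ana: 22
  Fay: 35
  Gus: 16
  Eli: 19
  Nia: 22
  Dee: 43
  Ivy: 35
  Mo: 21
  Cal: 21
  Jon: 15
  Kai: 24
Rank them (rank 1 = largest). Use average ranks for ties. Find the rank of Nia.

Sorted (descending): 43, 35, 35, 35, 24, 22, 22, 21, 21, 19, 16, 15
The 3 values of 35 occupy positions 2–4 → average rank 3.
The 2 values of 22 occupy positions 6–7 → average rank (6+7)/2 = 6.5.
The 2 values of 21 occupy positions 8–9 → average rank (8+9)/2 = 8.5.
Nia has value 22 → rank 6.5.

6.5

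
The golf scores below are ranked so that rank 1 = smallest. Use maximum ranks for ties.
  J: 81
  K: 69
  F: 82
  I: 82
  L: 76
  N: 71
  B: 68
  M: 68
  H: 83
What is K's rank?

3

Sorted (ascending): 68, 68, 69, 71, 76, 81, 82, 82, 83
The 2 values of 68 occupy positions 1–2 → each gets rank 2.
The 2 values of 82 occupy positions 7–8 → each gets rank 8.
K has value 69 → rank 3.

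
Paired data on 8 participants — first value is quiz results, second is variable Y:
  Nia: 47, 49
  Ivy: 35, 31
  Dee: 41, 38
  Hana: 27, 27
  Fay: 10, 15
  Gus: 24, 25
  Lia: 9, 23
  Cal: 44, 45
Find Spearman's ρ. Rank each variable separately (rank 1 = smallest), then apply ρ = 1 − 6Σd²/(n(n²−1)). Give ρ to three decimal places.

0.976

Ranks of variable 1: 8, 5, 6, 4, 2, 3, 1, 7
Ranks of variable 2: 8, 5, 6, 4, 1, 3, 2, 7
d = r₁ − r₂: 0, 0, 0, 0, 1, 0, -1, 0
d²: 0, 0, 0, 0, 1, 0, 1, 0; Σd² = 2
ρ = 1 − 6·2/(8·63) = 1 − 12/504 = 0.976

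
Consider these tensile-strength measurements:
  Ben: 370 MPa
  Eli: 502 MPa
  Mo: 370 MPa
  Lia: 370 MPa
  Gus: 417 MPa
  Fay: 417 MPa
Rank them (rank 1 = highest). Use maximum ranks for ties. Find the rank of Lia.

6

Sorted (descending): 502, 417, 417, 370, 370, 370
The 2 values of 417 occupy positions 2–3 → each gets rank 3.
The 3 values of 370 occupy positions 4–6 → each gets rank 6.
Lia has value 370 MPa → rank 6.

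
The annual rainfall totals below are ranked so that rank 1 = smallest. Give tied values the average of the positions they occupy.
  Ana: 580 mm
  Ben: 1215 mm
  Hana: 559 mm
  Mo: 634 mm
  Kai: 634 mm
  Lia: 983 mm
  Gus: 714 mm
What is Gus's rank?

5

Sorted (ascending): 559, 580, 634, 634, 714, 983, 1215
The 2 values of 634 occupy positions 3–4 → average rank (3+4)/2 = 3.5.
Gus has value 714 mm → rank 5.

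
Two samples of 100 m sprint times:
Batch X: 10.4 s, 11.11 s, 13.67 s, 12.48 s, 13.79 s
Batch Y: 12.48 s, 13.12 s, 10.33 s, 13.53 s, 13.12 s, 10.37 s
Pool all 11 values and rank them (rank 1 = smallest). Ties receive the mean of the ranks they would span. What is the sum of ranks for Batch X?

Sorted (ascending): 10.33, 10.37, 10.4, 11.11, 12.48, 12.48, 13.12, 13.12, 13.53, 13.67, 13.79
The 2 values of 12.48 occupy positions 5–6 → average rank (5+6)/2 = 5.5.
The 2 values of 13.12 occupy positions 7–8 → average rank (7+8)/2 = 7.5.
Batch X values → pooled ranks: 10.4→3, 11.11→4, 13.67→10, 12.48→5.5, 13.79→11
Rank sum = 3 + 4 + 10 + 5.5 + 11 = 33.5

33.5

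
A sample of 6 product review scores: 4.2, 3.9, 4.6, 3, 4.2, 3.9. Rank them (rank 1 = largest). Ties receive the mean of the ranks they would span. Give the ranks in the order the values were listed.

Sorted (descending): 4.6, 4.2, 4.2, 3.9, 3.9, 3
The 2 values of 4.2 occupy positions 2–3 → average rank (2+3)/2 = 2.5.
The 2 values of 3.9 occupy positions 4–5 → average rank (4+5)/2 = 4.5.

2.5, 4.5, 1, 6, 2.5, 4.5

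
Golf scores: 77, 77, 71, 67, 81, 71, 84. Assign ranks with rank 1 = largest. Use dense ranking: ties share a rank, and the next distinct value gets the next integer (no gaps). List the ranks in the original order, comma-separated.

Sorted (descending): 84, 81, 77, 77, 71, 71, 67
The 2 values of 77 share dense rank 3.
The 2 values of 71 share dense rank 4.
Remaining distinct values take the next consecutive integers.

3, 3, 4, 5, 2, 4, 1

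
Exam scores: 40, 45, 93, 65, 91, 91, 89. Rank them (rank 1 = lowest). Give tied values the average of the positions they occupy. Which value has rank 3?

Sorted (ascending): 40, 45, 65, 89, 91, 91, 93
The 2 values of 91 occupy positions 5–6 → average rank (5+6)/2 = 5.5.
Rank 3 → value 65.

65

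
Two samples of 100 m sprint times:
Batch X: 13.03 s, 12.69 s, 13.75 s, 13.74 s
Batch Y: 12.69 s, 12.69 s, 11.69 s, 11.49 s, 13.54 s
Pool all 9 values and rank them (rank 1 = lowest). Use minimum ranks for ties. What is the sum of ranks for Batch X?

Sorted (ascending): 11.49, 11.69, 12.69, 12.69, 12.69, 13.03, 13.54, 13.74, 13.75
The 3 values of 12.69 occupy positions 3–5 → each gets rank 3.
Batch X values → pooled ranks: 13.03→6, 12.69→3, 13.75→9, 13.74→8
Rank sum = 6 + 3 + 9 + 8 = 26

26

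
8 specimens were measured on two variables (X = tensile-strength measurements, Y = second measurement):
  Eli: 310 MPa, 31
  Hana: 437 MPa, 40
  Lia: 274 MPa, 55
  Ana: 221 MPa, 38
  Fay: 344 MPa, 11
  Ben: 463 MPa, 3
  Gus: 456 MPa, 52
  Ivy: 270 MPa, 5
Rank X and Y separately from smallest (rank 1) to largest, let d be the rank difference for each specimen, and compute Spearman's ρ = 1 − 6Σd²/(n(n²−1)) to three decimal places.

Ranks of variable 1: 4, 6, 3, 1, 5, 8, 7, 2
Ranks of variable 2: 4, 6, 8, 5, 3, 1, 7, 2
d = r₁ − r₂: 0, 0, -5, -4, 2, 7, 0, 0
d²: 0, 0, 25, 16, 4, 49, 0, 0; Σd² = 94
ρ = 1 − 6·94/(8·63) = 1 − 564/504 = -0.119

-0.119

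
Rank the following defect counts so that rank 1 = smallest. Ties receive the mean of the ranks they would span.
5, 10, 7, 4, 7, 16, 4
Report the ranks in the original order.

Sorted (ascending): 4, 4, 5, 7, 7, 10, 16
The 2 values of 4 occupy positions 1–2 → average rank (1+2)/2 = 1.5.
The 2 values of 7 occupy positions 4–5 → average rank (4+5)/2 = 4.5.

3, 6, 4.5, 1.5, 4.5, 7, 1.5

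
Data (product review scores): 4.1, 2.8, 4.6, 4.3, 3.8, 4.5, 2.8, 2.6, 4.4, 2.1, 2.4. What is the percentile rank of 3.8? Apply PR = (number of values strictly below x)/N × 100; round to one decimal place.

N = 11.
Strictly below 3.8: 5. Equal to 3.8: 1.
PR = 5/11 × 100 = 45.5

45.5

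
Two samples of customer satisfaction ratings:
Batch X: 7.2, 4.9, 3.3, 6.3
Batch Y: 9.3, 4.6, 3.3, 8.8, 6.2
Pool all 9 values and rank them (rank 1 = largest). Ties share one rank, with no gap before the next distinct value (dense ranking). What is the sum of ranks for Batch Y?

Sorted (descending): 9.3, 8.8, 7.2, 6.3, 6.2, 4.9, 4.6, 3.3, 3.3
The 2 values of 3.3 share dense rank 8.
Remaining distinct values take the next consecutive integers.
Batch Y values → pooled ranks: 9.3→1, 4.6→7, 3.3→8, 8.8→2, 6.2→5
Rank sum = 1 + 7 + 8 + 2 + 5 = 23

23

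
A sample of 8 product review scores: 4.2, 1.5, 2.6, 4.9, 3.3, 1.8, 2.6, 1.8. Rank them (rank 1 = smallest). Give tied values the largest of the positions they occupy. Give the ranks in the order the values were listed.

Sorted (ascending): 1.5, 1.8, 1.8, 2.6, 2.6, 3.3, 4.2, 4.9
The 2 values of 1.8 occupy positions 2–3 → each gets rank 3.
The 2 values of 2.6 occupy positions 4–5 → each gets rank 5.

7, 1, 5, 8, 6, 3, 5, 3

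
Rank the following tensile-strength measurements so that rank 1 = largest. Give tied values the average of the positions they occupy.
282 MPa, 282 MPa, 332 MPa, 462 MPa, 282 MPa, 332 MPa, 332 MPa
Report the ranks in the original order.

6, 6, 3, 1, 6, 3, 3

Sorted (descending): 462, 332, 332, 332, 282, 282, 282
The 3 values of 332 occupy positions 2–4 → average rank 3.
The 3 values of 282 occupy positions 5–7 → average rank 6.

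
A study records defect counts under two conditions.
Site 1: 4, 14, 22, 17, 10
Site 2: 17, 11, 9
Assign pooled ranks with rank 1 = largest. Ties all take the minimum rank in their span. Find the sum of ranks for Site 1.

Sorted (descending): 22, 17, 17, 14, 11, 10, 9, 4
The 2 values of 17 occupy positions 2–3 → each gets rank 2.
Site 1 values → pooled ranks: 4→8, 14→4, 22→1, 17→2, 10→6
Rank sum = 8 + 4 + 1 + 2 + 6 = 21

21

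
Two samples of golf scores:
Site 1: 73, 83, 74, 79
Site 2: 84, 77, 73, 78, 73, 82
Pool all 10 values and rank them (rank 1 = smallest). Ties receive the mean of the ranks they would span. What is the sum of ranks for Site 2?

Sorted (ascending): 73, 73, 73, 74, 77, 78, 79, 82, 83, 84
The 3 values of 73 occupy positions 1–3 → average rank 2.
Site 2 values → pooled ranks: 84→10, 77→5, 73→2, 78→6, 73→2, 82→8
Rank sum = 10 + 5 + 2 + 6 + 2 + 8 = 33

33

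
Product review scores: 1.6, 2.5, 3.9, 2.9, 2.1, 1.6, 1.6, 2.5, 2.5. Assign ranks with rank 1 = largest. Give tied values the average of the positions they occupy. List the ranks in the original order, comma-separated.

Sorted (descending): 3.9, 2.9, 2.5, 2.5, 2.5, 2.1, 1.6, 1.6, 1.6
The 3 values of 2.5 occupy positions 3–5 → average rank 4.
The 3 values of 1.6 occupy positions 7–9 → average rank 8.

8, 4, 1, 2, 6, 8, 8, 4, 4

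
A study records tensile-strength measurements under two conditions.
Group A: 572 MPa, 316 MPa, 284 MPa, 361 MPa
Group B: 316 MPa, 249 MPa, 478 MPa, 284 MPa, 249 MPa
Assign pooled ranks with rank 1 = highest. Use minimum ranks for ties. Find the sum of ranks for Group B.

Sorted (descending): 572, 478, 361, 316, 316, 284, 284, 249, 249
The 2 values of 316 occupy positions 4–5 → each gets rank 4.
The 2 values of 284 occupy positions 6–7 → each gets rank 6.
The 2 values of 249 occupy positions 8–9 → each gets rank 8.
Group B values → pooled ranks: 316→4, 249→8, 478→2, 284→6, 249→8
Rank sum = 4 + 8 + 2 + 6 + 8 = 28

28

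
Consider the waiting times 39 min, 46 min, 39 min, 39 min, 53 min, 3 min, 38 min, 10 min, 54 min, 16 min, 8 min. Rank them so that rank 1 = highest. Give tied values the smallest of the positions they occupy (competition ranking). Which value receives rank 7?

Sorted (descending): 54, 53, 46, 39, 39, 39, 38, 16, 10, 8, 3
The 3 values of 39 occupy positions 4–6 → each gets rank 4.
Rank 7 → value 38.

38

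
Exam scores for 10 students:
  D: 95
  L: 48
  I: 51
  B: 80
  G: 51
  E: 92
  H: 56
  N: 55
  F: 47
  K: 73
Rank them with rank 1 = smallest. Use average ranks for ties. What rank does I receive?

Sorted (ascending): 47, 48, 51, 51, 55, 56, 73, 80, 92, 95
The 2 values of 51 occupy positions 3–4 → average rank (3+4)/2 = 3.5.
I has value 51 → rank 3.5.

3.5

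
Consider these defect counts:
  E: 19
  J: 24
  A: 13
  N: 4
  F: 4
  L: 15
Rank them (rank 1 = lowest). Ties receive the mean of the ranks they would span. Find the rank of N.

1.5

Sorted (ascending): 4, 4, 13, 15, 19, 24
The 2 values of 4 occupy positions 1–2 → average rank (1+2)/2 = 1.5.
N has value 4 → rank 1.5.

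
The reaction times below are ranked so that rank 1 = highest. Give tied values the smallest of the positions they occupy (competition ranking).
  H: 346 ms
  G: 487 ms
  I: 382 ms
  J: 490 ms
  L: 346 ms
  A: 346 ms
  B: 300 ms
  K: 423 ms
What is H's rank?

Sorted (descending): 490, 487, 423, 382, 346, 346, 346, 300
The 3 values of 346 occupy positions 5–7 → each gets rank 5.
H has value 346 ms → rank 5.

5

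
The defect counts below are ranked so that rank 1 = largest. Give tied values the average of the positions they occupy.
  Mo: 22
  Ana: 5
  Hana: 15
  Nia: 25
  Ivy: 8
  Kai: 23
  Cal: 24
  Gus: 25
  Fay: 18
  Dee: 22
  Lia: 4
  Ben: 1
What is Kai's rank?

Sorted (descending): 25, 25, 24, 23, 22, 22, 18, 15, 8, 5, 4, 1
The 2 values of 25 occupy positions 1–2 → average rank (1+2)/2 = 1.5.
The 2 values of 22 occupy positions 5–6 → average rank (5+6)/2 = 5.5.
Kai has value 23 → rank 4.

4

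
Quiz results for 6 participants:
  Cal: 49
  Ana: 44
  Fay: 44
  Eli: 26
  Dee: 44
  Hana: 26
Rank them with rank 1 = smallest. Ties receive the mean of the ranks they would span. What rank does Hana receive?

1.5

Sorted (ascending): 26, 26, 44, 44, 44, 49
The 2 values of 26 occupy positions 1–2 → average rank (1+2)/2 = 1.5.
The 3 values of 44 occupy positions 3–5 → average rank 4.
Hana has value 26 → rank 1.5.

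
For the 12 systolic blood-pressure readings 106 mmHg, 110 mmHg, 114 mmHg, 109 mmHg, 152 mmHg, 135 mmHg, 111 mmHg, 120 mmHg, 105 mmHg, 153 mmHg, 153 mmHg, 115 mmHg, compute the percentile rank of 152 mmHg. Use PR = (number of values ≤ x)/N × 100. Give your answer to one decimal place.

N = 12.
Strictly below 152: 9. Equal to 152: 1.
PR = 10/12 × 100 = 83.3

83.3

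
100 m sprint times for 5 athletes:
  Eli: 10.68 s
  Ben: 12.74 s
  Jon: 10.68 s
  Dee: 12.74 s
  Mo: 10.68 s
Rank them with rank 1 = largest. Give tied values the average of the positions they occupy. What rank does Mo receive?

Sorted (descending): 12.74, 12.74, 10.68, 10.68, 10.68
The 2 values of 12.74 occupy positions 1–2 → average rank (1+2)/2 = 1.5.
The 3 values of 10.68 occupy positions 3–5 → average rank 4.
Mo has value 10.68 s → rank 4.

4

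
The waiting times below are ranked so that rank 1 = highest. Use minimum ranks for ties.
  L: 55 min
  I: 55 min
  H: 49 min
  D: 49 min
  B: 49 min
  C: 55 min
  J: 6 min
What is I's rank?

1

Sorted (descending): 55, 55, 55, 49, 49, 49, 6
The 3 values of 55 occupy positions 1–3 → each gets rank 1.
The 3 values of 49 occupy positions 4–6 → each gets rank 4.
I has value 55 min → rank 1.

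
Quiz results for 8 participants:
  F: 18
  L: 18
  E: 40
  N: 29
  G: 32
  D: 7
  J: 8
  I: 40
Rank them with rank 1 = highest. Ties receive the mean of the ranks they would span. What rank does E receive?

Sorted (descending): 40, 40, 32, 29, 18, 18, 8, 7
The 2 values of 40 occupy positions 1–2 → average rank (1+2)/2 = 1.5.
The 2 values of 18 occupy positions 5–6 → average rank (5+6)/2 = 5.5.
E has value 40 → rank 1.5.

1.5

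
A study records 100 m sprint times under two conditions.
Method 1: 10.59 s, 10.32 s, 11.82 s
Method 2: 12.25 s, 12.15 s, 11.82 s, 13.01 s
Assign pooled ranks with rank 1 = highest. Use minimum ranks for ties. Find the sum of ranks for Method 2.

10

Sorted (descending): 13.01, 12.25, 12.15, 11.82, 11.82, 10.59, 10.32
The 2 values of 11.82 occupy positions 4–5 → each gets rank 4.
Method 2 values → pooled ranks: 12.25→2, 12.15→3, 11.82→4, 13.01→1
Rank sum = 2 + 3 + 4 + 1 = 10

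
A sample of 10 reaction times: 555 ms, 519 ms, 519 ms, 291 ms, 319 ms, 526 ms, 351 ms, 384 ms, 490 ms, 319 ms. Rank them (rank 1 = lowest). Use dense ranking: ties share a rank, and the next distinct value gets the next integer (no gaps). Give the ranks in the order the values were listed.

8, 6, 6, 1, 2, 7, 3, 4, 5, 2

Sorted (ascending): 291, 319, 319, 351, 384, 490, 519, 519, 526, 555
The 2 values of 319 share dense rank 2.
The 2 values of 519 share dense rank 6.
Remaining distinct values take the next consecutive integers.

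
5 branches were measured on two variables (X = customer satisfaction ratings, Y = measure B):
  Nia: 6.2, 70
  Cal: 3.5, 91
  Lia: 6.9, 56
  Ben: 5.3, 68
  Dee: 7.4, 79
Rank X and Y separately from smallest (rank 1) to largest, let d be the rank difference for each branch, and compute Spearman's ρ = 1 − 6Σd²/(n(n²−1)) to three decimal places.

-0.300

Ranks of variable 1: 3, 1, 4, 2, 5
Ranks of variable 2: 3, 5, 1, 2, 4
d = r₁ − r₂: 0, -4, 3, 0, 1
d²: 0, 16, 9, 0, 1; Σd² = 26
ρ = 1 − 6·26/(5·24) = 1 − 156/120 = -0.300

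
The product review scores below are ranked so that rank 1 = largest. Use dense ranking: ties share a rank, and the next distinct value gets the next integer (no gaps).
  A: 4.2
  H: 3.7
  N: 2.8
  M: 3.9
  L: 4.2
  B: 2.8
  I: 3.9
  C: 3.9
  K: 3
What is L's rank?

Sorted (descending): 4.2, 4.2, 3.9, 3.9, 3.9, 3.7, 3, 2.8, 2.8
The 2 values of 4.2 share dense rank 1.
The 3 values of 3.9 share dense rank 2.
The 2 values of 2.8 share dense rank 5.
Remaining distinct values take the next consecutive integers.
L has value 4.2 → rank 1.

1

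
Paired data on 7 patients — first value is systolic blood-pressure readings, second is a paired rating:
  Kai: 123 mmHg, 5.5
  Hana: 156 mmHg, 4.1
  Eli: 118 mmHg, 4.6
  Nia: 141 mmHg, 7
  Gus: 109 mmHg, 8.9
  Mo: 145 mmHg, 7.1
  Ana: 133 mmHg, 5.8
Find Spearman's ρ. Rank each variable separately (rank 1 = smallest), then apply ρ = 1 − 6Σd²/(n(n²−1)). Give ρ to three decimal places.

-0.286

Ranks of variable 1: 3, 7, 2, 5, 1, 6, 4
Ranks of variable 2: 3, 1, 2, 5, 7, 6, 4
d = r₁ − r₂: 0, 6, 0, 0, -6, 0, 0
d²: 0, 36, 0, 0, 36, 0, 0; Σd² = 72
ρ = 1 − 6·72/(7·48) = 1 − 432/336 = -0.286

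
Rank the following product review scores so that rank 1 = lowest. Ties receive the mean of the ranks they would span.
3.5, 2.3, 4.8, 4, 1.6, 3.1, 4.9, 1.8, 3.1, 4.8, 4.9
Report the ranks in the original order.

Sorted (ascending): 1.6, 1.8, 2.3, 3.1, 3.1, 3.5, 4, 4.8, 4.8, 4.9, 4.9
The 2 values of 3.1 occupy positions 4–5 → average rank (4+5)/2 = 4.5.
The 2 values of 4.8 occupy positions 8–9 → average rank (8+9)/2 = 8.5.
The 2 values of 4.9 occupy positions 10–11 → average rank (10+11)/2 = 10.5.

6, 3, 8.5, 7, 1, 4.5, 10.5, 2, 4.5, 8.5, 10.5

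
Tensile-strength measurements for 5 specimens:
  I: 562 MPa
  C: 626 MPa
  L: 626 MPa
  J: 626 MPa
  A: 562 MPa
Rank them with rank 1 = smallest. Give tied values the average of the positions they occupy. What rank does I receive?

Sorted (ascending): 562, 562, 626, 626, 626
The 2 values of 562 occupy positions 1–2 → average rank (1+2)/2 = 1.5.
The 3 values of 626 occupy positions 3–5 → average rank 4.
I has value 562 MPa → rank 1.5.

1.5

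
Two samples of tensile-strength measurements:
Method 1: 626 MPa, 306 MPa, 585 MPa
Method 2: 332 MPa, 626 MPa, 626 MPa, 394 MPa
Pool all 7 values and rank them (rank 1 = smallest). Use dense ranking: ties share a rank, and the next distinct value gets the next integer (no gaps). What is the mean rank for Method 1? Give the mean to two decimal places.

3.33

Sorted (ascending): 306, 332, 394, 585, 626, 626, 626
The 3 values of 626 share dense rank 5.
Remaining distinct values take the next consecutive integers.
Method 1 values → pooled ranks: 626→5, 306→1, 585→4
Mean rank = (5 + 1 + 4) / 3 = 3.33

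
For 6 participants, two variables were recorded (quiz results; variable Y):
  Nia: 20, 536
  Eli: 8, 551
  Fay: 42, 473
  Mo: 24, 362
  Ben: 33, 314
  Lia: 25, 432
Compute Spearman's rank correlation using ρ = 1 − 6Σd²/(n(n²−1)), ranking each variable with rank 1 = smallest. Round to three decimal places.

Ranks of variable 1: 2, 1, 6, 3, 5, 4
Ranks of variable 2: 5, 6, 4, 2, 1, 3
d = r₁ − r₂: -3, -5, 2, 1, 4, 1
d²: 9, 25, 4, 1, 16, 1; Σd² = 56
ρ = 1 − 6·56/(6·35) = 1 − 336/210 = -0.600

-0.600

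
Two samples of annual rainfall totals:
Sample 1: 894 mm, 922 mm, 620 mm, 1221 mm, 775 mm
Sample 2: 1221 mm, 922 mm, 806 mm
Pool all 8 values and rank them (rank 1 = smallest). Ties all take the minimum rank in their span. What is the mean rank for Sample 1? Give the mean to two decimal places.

Sorted (ascending): 620, 775, 806, 894, 922, 922, 1221, 1221
The 2 values of 922 occupy positions 5–6 → each gets rank 5.
The 2 values of 1221 occupy positions 7–8 → each gets rank 7.
Sample 1 values → pooled ranks: 894→4, 922→5, 620→1, 1221→7, 775→2
Mean rank = (4 + 5 + 1 + 7 + 2) / 5 = 3.80

3.80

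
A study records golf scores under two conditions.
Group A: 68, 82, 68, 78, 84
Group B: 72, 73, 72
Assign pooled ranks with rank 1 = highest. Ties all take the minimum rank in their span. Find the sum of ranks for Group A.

Sorted (descending): 84, 82, 78, 73, 72, 72, 68, 68
The 2 values of 72 occupy positions 5–6 → each gets rank 5.
The 2 values of 68 occupy positions 7–8 → each gets rank 7.
Group A values → pooled ranks: 68→7, 82→2, 68→7, 78→3, 84→1
Rank sum = 7 + 2 + 7 + 3 + 1 = 20

20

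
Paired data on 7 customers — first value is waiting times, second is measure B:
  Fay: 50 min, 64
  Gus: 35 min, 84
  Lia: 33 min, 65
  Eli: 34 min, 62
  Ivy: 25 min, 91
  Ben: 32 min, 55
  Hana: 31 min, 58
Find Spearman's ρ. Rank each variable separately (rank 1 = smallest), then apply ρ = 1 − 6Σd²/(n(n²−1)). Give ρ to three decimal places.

0.036

Ranks of variable 1: 7, 6, 4, 5, 1, 3, 2
Ranks of variable 2: 4, 6, 5, 3, 7, 1, 2
d = r₁ − r₂: 3, 0, -1, 2, -6, 2, 0
d²: 9, 0, 1, 4, 36, 4, 0; Σd² = 54
ρ = 1 − 6·54/(7·48) = 1 − 324/336 = 0.036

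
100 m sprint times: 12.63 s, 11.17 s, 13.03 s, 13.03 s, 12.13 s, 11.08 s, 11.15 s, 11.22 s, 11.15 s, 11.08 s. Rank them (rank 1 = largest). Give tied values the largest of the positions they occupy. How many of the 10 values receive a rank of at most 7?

6

Sorted (descending): 13.03, 13.03, 12.63, 12.13, 11.22, 11.17, 11.15, 11.15, 11.08, 11.08
The 2 values of 13.03 occupy positions 1–2 → each gets rank 2.
The 2 values of 11.15 occupy positions 7–8 → each gets rank 8.
The 2 values of 11.08 occupy positions 9–10 → each gets rank 10.
Ranks ≤ 7: {2, 2, 3, 4, 5, 6} → 6 values.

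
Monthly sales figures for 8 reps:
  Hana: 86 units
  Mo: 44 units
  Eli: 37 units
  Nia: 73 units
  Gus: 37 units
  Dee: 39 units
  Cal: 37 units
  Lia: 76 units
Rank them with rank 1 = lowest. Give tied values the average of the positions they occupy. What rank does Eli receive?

2

Sorted (ascending): 37, 37, 37, 39, 44, 73, 76, 86
The 3 values of 37 occupy positions 1–3 → average rank 2.
Eli has value 37 units → rank 2.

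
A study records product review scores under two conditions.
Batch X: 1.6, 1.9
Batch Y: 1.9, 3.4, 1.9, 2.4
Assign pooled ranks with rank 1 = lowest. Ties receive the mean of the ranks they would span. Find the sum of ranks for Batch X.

4

Sorted (ascending): 1.6, 1.9, 1.9, 1.9, 2.4, 3.4
The 3 values of 1.9 occupy positions 2–4 → average rank 3.
Batch X values → pooled ranks: 1.6→1, 1.9→3
Rank sum = 1 + 3 = 4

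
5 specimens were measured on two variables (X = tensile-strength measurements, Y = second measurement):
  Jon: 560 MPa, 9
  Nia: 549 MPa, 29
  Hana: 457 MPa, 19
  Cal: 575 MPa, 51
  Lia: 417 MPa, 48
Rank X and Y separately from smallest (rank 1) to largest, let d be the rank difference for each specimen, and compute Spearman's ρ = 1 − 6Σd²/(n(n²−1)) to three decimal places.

0.100

Ranks of variable 1: 4, 3, 2, 5, 1
Ranks of variable 2: 1, 3, 2, 5, 4
d = r₁ − r₂: 3, 0, 0, 0, -3
d²: 9, 0, 0, 0, 9; Σd² = 18
ρ = 1 − 6·18/(5·24) = 1 − 108/120 = 0.100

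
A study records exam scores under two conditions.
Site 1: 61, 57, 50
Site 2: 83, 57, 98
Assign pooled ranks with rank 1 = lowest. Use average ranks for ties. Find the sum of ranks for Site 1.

Sorted (ascending): 50, 57, 57, 61, 83, 98
The 2 values of 57 occupy positions 2–3 → average rank (2+3)/2 = 2.5.
Site 1 values → pooled ranks: 61→4, 57→2.5, 50→1
Rank sum = 4 + 2.5 + 1 = 7.5

7.5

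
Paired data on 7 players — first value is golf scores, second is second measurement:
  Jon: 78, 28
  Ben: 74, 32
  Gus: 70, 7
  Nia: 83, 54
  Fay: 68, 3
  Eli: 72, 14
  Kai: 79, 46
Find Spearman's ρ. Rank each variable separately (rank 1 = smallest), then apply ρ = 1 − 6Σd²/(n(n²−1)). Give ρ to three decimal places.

Ranks of variable 1: 5, 4, 2, 7, 1, 3, 6
Ranks of variable 2: 4, 5, 2, 7, 1, 3, 6
d = r₁ − r₂: 1, -1, 0, 0, 0, 0, 0
d²: 1, 1, 0, 0, 0, 0, 0; Σd² = 2
ρ = 1 − 6·2/(7·48) = 1 − 12/336 = 0.964

0.964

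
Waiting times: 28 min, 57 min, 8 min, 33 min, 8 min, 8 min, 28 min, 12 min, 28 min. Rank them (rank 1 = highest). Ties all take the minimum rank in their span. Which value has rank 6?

12

Sorted (descending): 57, 33, 28, 28, 28, 12, 8, 8, 8
The 3 values of 28 occupy positions 3–5 → each gets rank 3.
The 3 values of 8 occupy positions 7–9 → each gets rank 7.
Rank 6 → value 12.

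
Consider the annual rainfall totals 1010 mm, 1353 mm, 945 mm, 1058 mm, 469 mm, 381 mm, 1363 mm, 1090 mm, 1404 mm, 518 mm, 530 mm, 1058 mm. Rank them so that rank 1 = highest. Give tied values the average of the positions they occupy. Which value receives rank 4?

Sorted (descending): 1404, 1363, 1353, 1090, 1058, 1058, 1010, 945, 530, 518, 469, 381
The 2 values of 1058 occupy positions 5–6 → average rank (5+6)/2 = 5.5.
Rank 4 → value 1090.

1090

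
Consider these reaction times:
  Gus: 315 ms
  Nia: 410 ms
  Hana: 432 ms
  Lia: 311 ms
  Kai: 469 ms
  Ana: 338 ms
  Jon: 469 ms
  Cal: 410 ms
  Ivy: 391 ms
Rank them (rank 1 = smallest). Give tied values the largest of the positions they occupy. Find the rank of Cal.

Sorted (ascending): 311, 315, 338, 391, 410, 410, 432, 469, 469
The 2 values of 410 occupy positions 5–6 → each gets rank 6.
The 2 values of 469 occupy positions 8–9 → each gets rank 9.
Cal has value 410 ms → rank 6.

6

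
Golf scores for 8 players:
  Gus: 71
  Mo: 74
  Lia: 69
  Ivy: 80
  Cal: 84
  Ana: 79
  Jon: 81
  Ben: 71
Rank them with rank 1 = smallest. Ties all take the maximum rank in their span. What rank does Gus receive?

Sorted (ascending): 69, 71, 71, 74, 79, 80, 81, 84
The 2 values of 71 occupy positions 2–3 → each gets rank 3.
Gus has value 71 → rank 3.

3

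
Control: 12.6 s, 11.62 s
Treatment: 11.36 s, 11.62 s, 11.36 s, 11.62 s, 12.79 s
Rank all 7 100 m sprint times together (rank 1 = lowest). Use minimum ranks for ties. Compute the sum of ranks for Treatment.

Sorted (ascending): 11.36, 11.36, 11.62, 11.62, 11.62, 12.6, 12.79
The 2 values of 11.36 occupy positions 1–2 → each gets rank 1.
The 3 values of 11.62 occupy positions 3–5 → each gets rank 3.
Treatment values → pooled ranks: 11.36→1, 11.62→3, 11.36→1, 11.62→3, 12.79→7
Rank sum = 1 + 3 + 1 + 3 + 7 = 15

15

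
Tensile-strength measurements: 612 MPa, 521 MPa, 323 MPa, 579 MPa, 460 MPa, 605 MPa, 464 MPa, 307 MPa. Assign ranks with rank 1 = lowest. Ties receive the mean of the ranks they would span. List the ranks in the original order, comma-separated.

8, 5, 2, 6, 3, 7, 4, 1

Sorted (ascending): 307, 323, 460, 464, 521, 579, 605, 612
No ties — each value takes its position as its rank.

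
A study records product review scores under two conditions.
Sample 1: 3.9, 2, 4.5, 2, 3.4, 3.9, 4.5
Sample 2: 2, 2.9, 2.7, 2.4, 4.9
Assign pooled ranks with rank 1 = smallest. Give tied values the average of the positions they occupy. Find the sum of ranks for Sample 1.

49

Sorted (ascending): 2, 2, 2, 2.4, 2.7, 2.9, 3.4, 3.9, 3.9, 4.5, 4.5, 4.9
The 3 values of 2 occupy positions 1–3 → average rank 2.
The 2 values of 3.9 occupy positions 8–9 → average rank (8+9)/2 = 8.5.
The 2 values of 4.5 occupy positions 10–11 → average rank (10+11)/2 = 10.5.
Sample 1 values → pooled ranks: 3.9→8.5, 2→2, 4.5→10.5, 2→2, 3.4→7, 3.9→8.5, 4.5→10.5
Rank sum = 8.5 + 2 + 10.5 + 2 + 7 + 8.5 + 10.5 = 49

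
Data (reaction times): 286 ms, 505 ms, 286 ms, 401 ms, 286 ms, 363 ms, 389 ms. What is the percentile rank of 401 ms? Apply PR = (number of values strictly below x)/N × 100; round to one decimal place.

N = 7.
Strictly below 401: 5. Equal to 401: 1.
PR = 5/7 × 100 = 71.4

71.4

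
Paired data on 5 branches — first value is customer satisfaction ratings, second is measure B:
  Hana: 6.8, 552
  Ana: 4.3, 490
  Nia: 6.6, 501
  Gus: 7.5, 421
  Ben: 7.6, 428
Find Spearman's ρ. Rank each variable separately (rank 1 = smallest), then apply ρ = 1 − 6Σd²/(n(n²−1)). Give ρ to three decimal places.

Ranks of variable 1: 3, 1, 2, 4, 5
Ranks of variable 2: 5, 3, 4, 1, 2
d = r₁ − r₂: -2, -2, -2, 3, 3
d²: 4, 4, 4, 9, 9; Σd² = 30
ρ = 1 − 6·30/(5·24) = 1 − 180/120 = -0.500

-0.500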